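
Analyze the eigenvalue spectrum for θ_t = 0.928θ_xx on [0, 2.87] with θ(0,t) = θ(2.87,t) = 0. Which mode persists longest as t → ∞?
Eigenvalues: λₙ = 0.928n²π²/2.87².
First three modes:
  n=1: λ₁ = 0.928π²/2.87² ≈ 1.112
  n=2: λ₂ = 3.712π²/2.87² ≈ 4.448 (4× faster decay)
  n=3: λ₃ = 8.352π²/2.87² ≈ 10.008 (9× faster decay)
As t → ∞, higher modes decay exponentially faster. The n=1 mode dominates: θ ~ c₁ sin(πx/2.87) e^{-λ₁t}.
Decay rate: λ₁ = 0.928π²/2.87² ≈ 1.112.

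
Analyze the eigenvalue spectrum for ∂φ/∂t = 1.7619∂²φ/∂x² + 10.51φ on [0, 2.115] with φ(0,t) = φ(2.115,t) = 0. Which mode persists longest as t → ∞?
Eigenvalues: λₙ = 1.7619n²π²/2.115² - 10.51.
First three modes:
  n=1: λ₁ = 1.7619π²/2.115² - 10.51 ≈ -6.623
  n=2: λ₂ = 7.0476π²/2.115² - 10.51 ≈ 5.04
  n=3: λ₃ = 15.8571π²/2.115² - 10.51 ≈ 24.477
Since 1.7619π²/2.115² ≈ 3.887 < 10.51, λ₁ < 0.
The n=1 mode grows fastest (−λₙ is largest for n=1) → dominates.
Asymptotic: φ ~ c₁ sin(πx/2.115) e^{6.623t} (exponential growth at rate −λ₁ ≈ 6.623).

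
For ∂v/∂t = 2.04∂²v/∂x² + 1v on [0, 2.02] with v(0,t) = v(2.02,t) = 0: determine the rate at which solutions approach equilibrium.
Eigenvalues: λₙ = 2.04n²π²/2.02² - 1.
First three modes:
  n=1: λ₁ = 2.04π²/2.02² - 1 ≈ 3.934
  n=2: λ₂ = 8.16π²/2.02² - 1 ≈ 18.737
  n=3: λ₃ = 18.36π²/2.02² - 1 ≈ 43.409
Since 2.04π²/2.02² ≈ 4.934 > 1, all λₙ > 0.
The n=1 mode decays slowest → dominates as t → ∞.
Asymptotic: v ~ c₁ sin(πx/2.02) e^{-λ₁t} with decay rate λ₁ ≈ 3.934.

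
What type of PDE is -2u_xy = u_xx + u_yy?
Rewriting in standard form: -u_xx - 2u_xy - u_yy = 0. With A = -1, B = -2, C = -1, the discriminant is 0. This is a parabolic PDE.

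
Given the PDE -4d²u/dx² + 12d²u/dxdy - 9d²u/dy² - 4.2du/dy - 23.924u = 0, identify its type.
The second-order coefficients are A = -4, B = 12, C = -9. Since B² - 4AC = 0 = 0, this is a parabolic PDE.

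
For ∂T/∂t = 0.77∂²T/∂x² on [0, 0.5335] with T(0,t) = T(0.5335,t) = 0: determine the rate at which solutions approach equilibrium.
Eigenvalues: λₙ = 0.77n²π²/0.5335².
First three modes:
  n=1: λ₁ = 0.77π²/0.5335² ≈ 26.701
  n=2: λ₂ = 3.08π²/0.5335² ≈ 106.803 (4× faster decay)
  n=3: λ₃ = 6.93π²/0.5335² ≈ 240.306 (9× faster decay)
As t → ∞, higher modes decay exponentially faster. The n=1 mode dominates: T ~ c₁ sin(πx/0.5335) e^{-λ₁t}.
Decay rate: λ₁ = 0.77π²/0.5335² ≈ 26.701.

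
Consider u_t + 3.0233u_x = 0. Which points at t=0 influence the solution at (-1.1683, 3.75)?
A single point: x = -12.505675. The characteristic through (-1.1683, 3.75) is x - 3.0233t = const, so x = -1.1683 - 3.0233·3.75 = -12.505675.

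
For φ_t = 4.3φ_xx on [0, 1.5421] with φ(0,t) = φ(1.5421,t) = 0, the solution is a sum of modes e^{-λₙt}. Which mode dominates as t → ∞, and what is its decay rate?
Eigenvalues: λₙ = 4.3n²π²/1.5421².
First three modes:
  n=1: λ₁ = 4.3π²/1.5421² ≈ 17.846
  n=2: λ₂ = 17.2π²/1.5421² ≈ 71.384 (4× faster decay)
  n=3: λ₃ = 38.7π²/1.5421² ≈ 160.615 (9× faster decay)
As t → ∞, higher modes decay exponentially faster. The n=1 mode dominates: φ ~ c₁ sin(πx/1.5421) e^{-λ₁t}.
Decay rate: λ₁ = 4.3π²/1.5421² ≈ 17.846.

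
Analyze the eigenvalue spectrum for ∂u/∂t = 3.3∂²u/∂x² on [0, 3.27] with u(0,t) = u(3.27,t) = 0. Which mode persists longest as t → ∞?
Eigenvalues: λₙ = 3.3n²π²/3.27².
First three modes:
  n=1: λ₁ = 3.3π²/3.27² ≈ 3.046
  n=2: λ₂ = 13.2π²/3.27² ≈ 12.184 (4× faster decay)
  n=3: λ₃ = 29.7π²/3.27² ≈ 27.413 (9× faster decay)
As t → ∞, higher modes decay exponentially faster. The n=1 mode dominates: u ~ c₁ sin(πx/3.27) e^{-λ₁t}.
Decay rate: λ₁ = 3.3π²/3.27² ≈ 3.046.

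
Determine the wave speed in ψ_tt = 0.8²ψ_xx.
Speed = 0.8. Information travels along characteristics x = x₀ ± 0.8t.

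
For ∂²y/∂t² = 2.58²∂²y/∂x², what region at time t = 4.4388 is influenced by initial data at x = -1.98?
Domain of influence: [-13.432104, 9.472104]. Data at x = -1.98 spreads outward at speed 2.58.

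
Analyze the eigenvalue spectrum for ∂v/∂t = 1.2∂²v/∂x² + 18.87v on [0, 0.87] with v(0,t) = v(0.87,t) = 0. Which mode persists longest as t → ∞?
Eigenvalues: λₙ = 1.2n²π²/0.87² - 18.87.
First three modes:
  n=1: λ₁ = 1.2π²/0.87² - 18.87 ≈ -3.223
  n=2: λ₂ = 4.8π²/0.87² - 18.87 ≈ 43.72
  n=3: λ₃ = 10.8π²/0.87² - 18.87 ≈ 121.957
Since 1.2π²/0.87² ≈ 15.647 < 18.87, λ₁ < 0.
The n=1 mode grows fastest (−λₙ is largest for n=1) → dominates.
Asymptotic: v ~ c₁ sin(πx/0.87) e^{3.223t} (exponential growth at rate −λ₁ ≈ 3.223).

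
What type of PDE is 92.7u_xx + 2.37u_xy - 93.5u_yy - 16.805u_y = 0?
With A = 92.7, B = 2.37, C = -93.5, the discriminant is 34675.4169. This is a hyperbolic PDE.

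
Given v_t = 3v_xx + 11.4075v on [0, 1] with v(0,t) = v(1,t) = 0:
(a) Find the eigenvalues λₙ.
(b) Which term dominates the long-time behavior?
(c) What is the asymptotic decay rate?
Eigenvalues: λₙ = 3n²π²/1² - 11.4075.
First three modes:
  n=1: λ₁ = 3π² - 11.4075 ≈ 18.201
  n=2: λ₂ = 12π² - 11.4075 ≈ 107.028
  n=3: λ₃ = 27π² - 11.4075 ≈ 255.072
Since 3π² ≈ 29.609 > 11.4075, all λₙ > 0.
The n=1 mode decays slowest → dominates as t → ∞.
Asymptotic: v ~ c₁ sin(πx/1) e^{-λ₁t} with decay rate λ₁ ≈ 18.201.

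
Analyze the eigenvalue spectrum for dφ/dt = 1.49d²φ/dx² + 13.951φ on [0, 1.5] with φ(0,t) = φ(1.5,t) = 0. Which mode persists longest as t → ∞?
Eigenvalues: λₙ = 1.49n²π²/1.5² - 13.951.
First three modes:
  n=1: λ₁ = 1.49π²/1.5² - 13.951 ≈ -7.415
  n=2: λ₂ = 5.96π²/1.5² - 13.951 ≈ 12.192
  n=3: λ₃ = 13.41π²/1.5² - 13.951 ≈ 44.872
Since 1.49π²/1.5² ≈ 6.536 < 13.951, λ₁ < 0.
The n=1 mode grows fastest (−λₙ is largest for n=1) → dominates.
Asymptotic: φ ~ c₁ sin(πx/1.5) e^{7.415t} (exponential growth at rate −λ₁ ≈ 7.415).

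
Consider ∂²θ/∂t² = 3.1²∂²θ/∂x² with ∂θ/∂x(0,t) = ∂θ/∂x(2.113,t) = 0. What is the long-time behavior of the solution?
As t → ∞, θ oscillates about a mean that drifts linearly in t (generically unbounded; no decay). There is no damping, so the nonconstant modes persist as standing waves (energy conserved, no decay). But with Neumann conditions at both ends the constant mode has eigenvalue 0: the spatial mean M(t) of θ satisfies M'' = 0, so M(t) = M(0) + M'(0)·t. Unless the initial velocity has zero mean (∫θ_t(x,0)dx = 0), the solution grows linearly in t (unbounded, though not exponentially); if it does have zero mean, the solution stays bounded and simply oscillates.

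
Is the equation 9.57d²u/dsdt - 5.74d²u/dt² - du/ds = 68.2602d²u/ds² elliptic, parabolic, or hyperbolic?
Rewriting in standard form: -68.2602d²u/ds² + 9.57d²u/dsdt - 5.74d²u/dt² - du/ds = 0. Computing B² - 4AC with A = -68.2602, B = 9.57, C = -5.74: discriminant = -1475.669292 (negative). Answer: elliptic.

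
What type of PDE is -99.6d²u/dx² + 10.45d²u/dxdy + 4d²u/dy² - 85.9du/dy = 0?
With A = -99.6, B = 10.45, C = 4, the discriminant is 1702.8025. This is a hyperbolic PDE.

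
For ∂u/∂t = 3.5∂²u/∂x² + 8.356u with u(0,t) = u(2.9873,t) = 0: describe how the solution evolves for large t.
u grows unboundedly. Reaction dominates diffusion (r=8.356 > κπ²/L²≈3.87); solution grows exponentially.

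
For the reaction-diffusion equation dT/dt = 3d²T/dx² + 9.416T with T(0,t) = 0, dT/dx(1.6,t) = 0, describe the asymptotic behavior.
T grows unboundedly. Reaction dominates diffusion (r=9.416 > κπ²/(4L²)≈2.89); solution grows exponentially.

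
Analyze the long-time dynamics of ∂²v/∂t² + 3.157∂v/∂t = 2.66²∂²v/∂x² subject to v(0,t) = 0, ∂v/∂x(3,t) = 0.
Long-time behavior: v → 0. Damping (γ=3.157) dissipates energy; oscillations decay exponentially.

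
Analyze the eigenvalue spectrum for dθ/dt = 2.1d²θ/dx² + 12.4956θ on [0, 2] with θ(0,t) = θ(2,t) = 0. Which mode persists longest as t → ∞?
Eigenvalues: λₙ = 2.1n²π²/2² - 12.4956.
First three modes:
  n=1: λ₁ = 2.1π²/2² - 12.4956 ≈ -7.314
  n=2: λ₂ = 8.4π²/2² - 12.4956 ≈ 8.231
  n=3: λ₃ = 18.9π²/2² - 12.4956 ≈ 34.138
Since 2.1π²/2² ≈ 5.182 < 12.4956, λ₁ < 0.
The n=1 mode grows fastest (−λₙ is largest for n=1) → dominates.
Asymptotic: θ ~ c₁ sin(πx/2) e^{7.314t} (exponential growth at rate −λ₁ ≈ 7.314).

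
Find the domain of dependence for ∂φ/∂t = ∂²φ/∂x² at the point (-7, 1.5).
The entire real line. The heat equation has infinite propagation speed: any initial disturbance instantly affects all points (though exponentially small far away).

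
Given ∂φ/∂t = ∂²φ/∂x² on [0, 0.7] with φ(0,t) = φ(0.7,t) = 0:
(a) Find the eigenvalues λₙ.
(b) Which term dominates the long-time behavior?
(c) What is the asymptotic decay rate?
Eigenvalues: λₙ = n²π²/0.7².
First three modes:
  n=1: λ₁ = π²/0.7² ≈ 20.142
  n=2: λ₂ = 4π²/0.7² ≈ 80.568 (4× faster decay)
  n=3: λ₃ = 9π²/0.7² ≈ 181.278 (9× faster decay)
As t → ∞, higher modes decay exponentially faster. The n=1 mode dominates: φ ~ c₁ sin(πx/0.7) e^{-λ₁t}.
Decay rate: λ₁ = π²/0.7² ≈ 20.142.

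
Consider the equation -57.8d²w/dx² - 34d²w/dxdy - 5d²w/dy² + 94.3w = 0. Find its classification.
Parabolic. (A = -57.8, B = -34, C = -5 gives B² - 4AC = 0.)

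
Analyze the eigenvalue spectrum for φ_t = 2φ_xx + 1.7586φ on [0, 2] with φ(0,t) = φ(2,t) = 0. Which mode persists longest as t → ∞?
Eigenvalues: λₙ = 2n²π²/2² - 1.7586.
First three modes:
  n=1: λ₁ = 2π²/2² - 1.7586 ≈ 3.176
  n=2: λ₂ = 8π²/2² - 1.7586 ≈ 17.981
  n=3: λ₃ = 18π²/2² - 1.7586 ≈ 42.655
Since 2π²/2² ≈ 4.935 > 1.7586, all λₙ > 0.
The n=1 mode decays slowest → dominates as t → ∞.
Asymptotic: φ ~ c₁ sin(πx/2) e^{-λ₁t} with decay rate λ₁ ≈ 3.176.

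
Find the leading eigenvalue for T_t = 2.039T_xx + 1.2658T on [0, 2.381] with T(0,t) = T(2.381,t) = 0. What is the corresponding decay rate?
Eigenvalues: λₙ = 2.039n²π²/2.381² - 1.2658.
First three modes:
  n=1: λ₁ = 2.039π²/2.381² - 1.2658 ≈ 2.284
  n=2: λ₂ = 8.156π²/2.381² - 1.2658 ≈ 12.933
  n=3: λ₃ = 18.351π²/2.381² - 1.2658 ≈ 30.682
Since 2.039π²/2.381² ≈ 3.55 > 1.2658, all λₙ > 0.
The n=1 mode decays slowest → dominates as t → ∞.
Asymptotic: T ~ c₁ sin(πx/2.381) e^{-λ₁t} with decay rate λ₁ ≈ 2.284.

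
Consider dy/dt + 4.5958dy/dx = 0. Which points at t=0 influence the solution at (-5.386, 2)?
A single point: x = -14.5776. The characteristic through (-5.386, 2) is x - 4.5958t = const, so x = -5.386 - 4.5958·2 = -14.5776.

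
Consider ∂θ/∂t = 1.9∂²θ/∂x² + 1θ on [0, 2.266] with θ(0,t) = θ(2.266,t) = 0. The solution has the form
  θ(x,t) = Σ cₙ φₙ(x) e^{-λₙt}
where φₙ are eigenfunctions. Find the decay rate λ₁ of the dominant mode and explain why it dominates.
Eigenvalues: λₙ = 1.9n²π²/2.266² - 1.
First three modes:
  n=1: λ₁ = 1.9π²/2.266² - 1 ≈ 2.652
  n=2: λ₂ = 7.6π²/2.266² - 1 ≈ 13.608
  n=3: λ₃ = 17.1π²/2.266² - 1 ≈ 31.868
Since 1.9π²/2.266² ≈ 3.652 > 1, all λₙ > 0.
The n=1 mode decays slowest → dominates as t → ∞.
Asymptotic: θ ~ c₁ sin(πx/2.266) e^{-λ₁t} with decay rate λ₁ ≈ 2.652.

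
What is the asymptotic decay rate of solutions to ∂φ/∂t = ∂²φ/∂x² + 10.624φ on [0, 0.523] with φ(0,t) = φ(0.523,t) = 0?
Eigenvalues: λₙ = n²π²/0.523² - 10.624.
First three modes:
  n=1: λ₁ = π²/0.523² - 10.624 ≈ 25.458
  n=2: λ₂ = 4π²/0.523² - 10.624 ≈ 133.706
  n=3: λ₃ = 9π²/0.523² - 10.624 ≈ 314.118
Since π²/0.523² ≈ 36.082 > 10.624, all λₙ > 0.
The n=1 mode decays slowest → dominates as t → ∞.
Asymptotic: φ ~ c₁ sin(πx/0.523) e^{-λ₁t} with decay rate λ₁ ≈ 25.458.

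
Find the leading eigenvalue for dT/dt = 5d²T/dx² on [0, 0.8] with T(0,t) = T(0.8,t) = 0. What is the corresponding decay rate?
Eigenvalues: λₙ = 5n²π²/0.8².
First three modes:
  n=1: λ₁ = 5π²/0.8² ≈ 77.106
  n=2: λ₂ = 20π²/0.8² ≈ 308.425 (4× faster decay)
  n=3: λ₃ = 45π²/0.8² ≈ 693.957 (9× faster decay)
As t → ∞, higher modes decay exponentially faster. The n=1 mode dominates: T ~ c₁ sin(πx/0.8) e^{-λ₁t}.
Decay rate: λ₁ = 5π²/0.8² ≈ 77.106.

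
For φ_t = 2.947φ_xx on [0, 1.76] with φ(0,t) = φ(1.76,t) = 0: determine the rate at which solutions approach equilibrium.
Eigenvalues: λₙ = 2.947n²π²/1.76².
First three modes:
  n=1: λ₁ = 2.947π²/1.76² ≈ 9.39
  n=2: λ₂ = 11.788π²/1.76² ≈ 37.559 (4× faster decay)
  n=3: λ₃ = 26.523π²/1.76² ≈ 84.508 (9× faster decay)
As t → ∞, higher modes decay exponentially faster. The n=1 mode dominates: φ ~ c₁ sin(πx/1.76) e^{-λ₁t}.
Decay rate: λ₁ = 2.947π²/1.76² ≈ 9.39.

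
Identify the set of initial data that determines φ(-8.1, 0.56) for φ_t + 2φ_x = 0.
A single point: x = -9.22. The characteristic through (-8.1, 0.56) is x - 2t = const, so x = -8.1 - 2·0.56 = -9.22.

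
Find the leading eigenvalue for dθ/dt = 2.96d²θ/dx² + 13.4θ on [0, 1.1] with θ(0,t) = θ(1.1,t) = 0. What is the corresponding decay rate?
Eigenvalues: λₙ = 2.96n²π²/1.1² - 13.4.
First three modes:
  n=1: λ₁ = 2.96π²/1.1² - 13.4 ≈ 10.744
  n=2: λ₂ = 11.84π²/1.1² - 13.4 ≈ 83.175
  n=3: λ₃ = 26.64π²/1.1² - 13.4 ≈ 203.894
Since 2.96π²/1.1² ≈ 24.144 > 13.4, all λₙ > 0.
The n=1 mode decays slowest → dominates as t → ∞.
Asymptotic: θ ~ c₁ sin(πx/1.1) e^{-λ₁t} with decay rate λ₁ ≈ 10.744.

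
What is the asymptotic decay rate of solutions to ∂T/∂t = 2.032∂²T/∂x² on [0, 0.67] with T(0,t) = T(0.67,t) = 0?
Eigenvalues: λₙ = 2.032n²π²/0.67².
First three modes:
  n=1: λ₁ = 2.032π²/0.67² ≈ 44.676
  n=2: λ₂ = 8.128π²/0.67² ≈ 178.704 (4× faster decay)
  n=3: λ₃ = 18.288π²/0.67² ≈ 402.084 (9× faster decay)
As t → ∞, higher modes decay exponentially faster. The n=1 mode dominates: T ~ c₁ sin(πx/0.67) e^{-λ₁t}.
Decay rate: λ₁ = 2.032π²/0.67² ≈ 44.676.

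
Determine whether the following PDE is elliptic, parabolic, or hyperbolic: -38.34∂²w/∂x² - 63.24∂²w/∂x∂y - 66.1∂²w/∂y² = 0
Coefficients: A = -38.34, B = -63.24, C = -66.1. B² - 4AC = -6137.7984, which is negative, so the equation is elliptic.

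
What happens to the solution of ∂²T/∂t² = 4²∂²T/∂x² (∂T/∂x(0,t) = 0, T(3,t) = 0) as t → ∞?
T oscillates (no decay). Energy is conserved; the solution oscillates indefinitely as standing waves.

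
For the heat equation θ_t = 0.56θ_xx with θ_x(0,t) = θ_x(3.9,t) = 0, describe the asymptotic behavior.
θ → constant (steady state). Heat is conserved (no flux at boundaries); solution approaches the spatial average.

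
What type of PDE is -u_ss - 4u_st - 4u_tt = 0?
With A = -1, B = -4, C = -4, the discriminant is 0. This is a parabolic PDE.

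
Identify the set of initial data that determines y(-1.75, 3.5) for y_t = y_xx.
The entire real line. The heat equation has infinite propagation speed: any initial disturbance instantly affects all points (though exponentially small far away).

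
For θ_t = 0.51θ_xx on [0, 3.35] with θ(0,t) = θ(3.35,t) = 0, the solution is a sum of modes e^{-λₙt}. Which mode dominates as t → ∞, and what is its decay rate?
Eigenvalues: λₙ = 0.51n²π²/3.35².
First three modes:
  n=1: λ₁ = 0.51π²/3.35² ≈ 0.449
  n=2: λ₂ = 2.04π²/3.35² ≈ 1.794 (4× faster decay)
  n=3: λ₃ = 4.59π²/3.35² ≈ 4.037 (9× faster decay)
As t → ∞, higher modes decay exponentially faster. The n=1 mode dominates: θ ~ c₁ sin(πx/3.35) e^{-λ₁t}.
Decay rate: λ₁ = 0.51π²/3.35² ≈ 0.449.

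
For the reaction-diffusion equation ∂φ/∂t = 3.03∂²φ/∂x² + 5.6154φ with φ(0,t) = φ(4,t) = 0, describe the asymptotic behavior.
φ grows unboundedly. Reaction dominates diffusion (r=5.6154 > κπ²/L²≈1.87); solution grows exponentially.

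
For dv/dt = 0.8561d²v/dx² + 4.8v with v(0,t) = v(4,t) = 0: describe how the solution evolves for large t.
v grows unboundedly. Reaction dominates diffusion (r=4.8 > κπ²/L²≈0.53); solution grows exponentially.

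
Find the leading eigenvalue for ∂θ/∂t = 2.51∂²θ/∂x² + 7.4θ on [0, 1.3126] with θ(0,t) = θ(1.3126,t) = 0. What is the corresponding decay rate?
Eigenvalues: λₙ = 2.51n²π²/1.3126² - 7.4.
First three modes:
  n=1: λ₁ = 2.51π²/1.3126² - 7.4 ≈ 6.978
  n=2: λ₂ = 10.04π²/1.3126² - 7.4 ≈ 50.113
  n=3: λ₃ = 22.59π²/1.3126² - 7.4 ≈ 122.005
Since 2.51π²/1.3126² ≈ 14.378 > 7.4, all λₙ > 0.
The n=1 mode decays slowest → dominates as t → ∞.
Asymptotic: θ ~ c₁ sin(πx/1.3126) e^{-λ₁t} with decay rate λ₁ ≈ 6.978.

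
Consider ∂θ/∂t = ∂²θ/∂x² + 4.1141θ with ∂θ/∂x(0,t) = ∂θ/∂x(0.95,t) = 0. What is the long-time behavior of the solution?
As t → ∞, θ grows unboundedly. With Neumann BCs the constant mode has diffusion eigenvalue 0, so any r > 0 makes it grow like e^(4.1141t); solution grows exponentially.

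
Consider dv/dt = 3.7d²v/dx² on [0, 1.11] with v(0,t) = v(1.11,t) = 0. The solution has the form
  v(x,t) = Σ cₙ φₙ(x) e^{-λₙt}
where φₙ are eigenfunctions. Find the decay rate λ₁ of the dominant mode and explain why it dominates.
Eigenvalues: λₙ = 3.7n²π²/1.11².
First three modes:
  n=1: λ₁ = 3.7π²/1.11² ≈ 29.638
  n=2: λ₂ = 14.8π²/1.11² ≈ 118.554 (4× faster decay)
  n=3: λ₃ = 33.3π²/1.11² ≈ 266.746 (9× faster decay)
As t → ∞, higher modes decay exponentially faster. The n=1 mode dominates: v ~ c₁ sin(πx/1.11) e^{-λ₁t}.
Decay rate: λ₁ = 3.7π²/1.11² ≈ 29.638.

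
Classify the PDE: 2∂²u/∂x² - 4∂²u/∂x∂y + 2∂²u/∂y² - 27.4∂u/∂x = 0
A = 2, B = -4, C = 2. Discriminant B² - 4AC = 0. Since 0 = 0, parabolic.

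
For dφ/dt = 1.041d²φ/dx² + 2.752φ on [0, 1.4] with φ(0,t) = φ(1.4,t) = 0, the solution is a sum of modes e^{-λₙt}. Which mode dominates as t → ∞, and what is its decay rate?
Eigenvalues: λₙ = 1.041n²π²/1.4² - 2.752.
First three modes:
  n=1: λ₁ = 1.041π²/1.4² - 2.752 ≈ 2.49
  n=2: λ₂ = 4.164π²/1.4² - 2.752 ≈ 18.216
  n=3: λ₃ = 9.369π²/1.4² - 2.752 ≈ 44.426
Since 1.041π²/1.4² ≈ 5.242 > 2.752, all λₙ > 0.
The n=1 mode decays slowest → dominates as t → ∞.
Asymptotic: φ ~ c₁ sin(πx/1.4) e^{-λ₁t} with decay rate λ₁ ≈ 2.49.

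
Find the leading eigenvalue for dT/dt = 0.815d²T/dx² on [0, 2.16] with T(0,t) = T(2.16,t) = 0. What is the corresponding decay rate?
Eigenvalues: λₙ = 0.815n²π²/2.16².
First three modes:
  n=1: λ₁ = 0.815π²/2.16² ≈ 1.724
  n=2: λ₂ = 3.26π²/2.16² ≈ 6.896 (4× faster decay)
  n=3: λ₃ = 7.335π²/2.16² ≈ 15.516 (9× faster decay)
As t → ∞, higher modes decay exponentially faster. The n=1 mode dominates: T ~ c₁ sin(πx/2.16) e^{-λ₁t}.
Decay rate: λ₁ = 0.815π²/2.16² ≈ 1.724.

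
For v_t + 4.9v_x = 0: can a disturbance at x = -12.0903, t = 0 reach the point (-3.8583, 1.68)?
Yes. The characteristic through (-3.8583, 1.68) passes through x = -12.0903.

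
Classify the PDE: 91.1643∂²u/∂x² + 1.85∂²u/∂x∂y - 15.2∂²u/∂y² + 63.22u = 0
A = 91.1643, B = 1.85, C = -15.2. Discriminant B² - 4AC = 5546.21194. Since 5546.21194 > 0, hyperbolic.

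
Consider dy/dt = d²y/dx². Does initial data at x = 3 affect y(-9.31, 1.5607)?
Yes, for any finite x. The heat equation has infinite propagation speed, so all initial data affects all points at any t > 0.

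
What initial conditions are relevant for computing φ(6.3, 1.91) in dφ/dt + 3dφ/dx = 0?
A single point: x = 0.57. The characteristic through (6.3, 1.91) is x - 3t = const, so x = 6.3 - 3·1.91 = 0.57.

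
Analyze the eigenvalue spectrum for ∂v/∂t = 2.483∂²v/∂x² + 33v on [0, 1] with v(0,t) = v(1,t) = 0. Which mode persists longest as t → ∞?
Eigenvalues: λₙ = 2.483n²π²/1² - 33.
First three modes:
  n=1: λ₁ = 2.483π² - 33 ≈ -8.494
  n=2: λ₂ = 9.932π² - 33 ≈ 65.025
  n=3: λ₃ = 22.347π² - 33 ≈ 187.556
Since 2.483π² ≈ 24.506 < 33, λ₁ < 0.
The n=1 mode grows fastest (−λₙ is largest for n=1) → dominates.
Asymptotic: v ~ c₁ sin(πx/1) e^{8.494t} (exponential growth at rate −λ₁ ≈ 8.494).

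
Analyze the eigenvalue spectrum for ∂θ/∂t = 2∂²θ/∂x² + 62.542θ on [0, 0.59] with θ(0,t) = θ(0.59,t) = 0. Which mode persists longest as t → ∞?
Eigenvalues: λₙ = 2n²π²/0.59² - 62.542.
First three modes:
  n=1: λ₁ = 2π²/0.59² - 62.542 ≈ -5.836
  n=2: λ₂ = 8π²/0.59² - 62.542 ≈ 164.28
  n=3: λ₃ = 18π²/0.59² - 62.542 ≈ 447.808
Since 2π²/0.59² ≈ 56.706 < 62.542, λ₁ < 0.
The n=1 mode grows fastest (−λₙ is largest for n=1) → dominates.
Asymptotic: θ ~ c₁ sin(πx/0.59) e^{5.836t} (exponential growth at rate −λ₁ ≈ 5.836).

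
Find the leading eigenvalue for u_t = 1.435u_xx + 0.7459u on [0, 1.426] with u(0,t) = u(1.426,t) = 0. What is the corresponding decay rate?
Eigenvalues: λₙ = 1.435n²π²/1.426² - 0.7459.
First three modes:
  n=1: λ₁ = 1.435π²/1.426² - 0.7459 ≈ 6.219
  n=2: λ₂ = 5.74π²/1.426² - 0.7459 ≈ 27.114
  n=3: λ₃ = 12.915π²/1.426² - 0.7459 ≈ 61.938
Since 1.435π²/1.426² ≈ 6.965 > 0.7459, all λₙ > 0.
The n=1 mode decays slowest → dominates as t → ∞.
Asymptotic: u ~ c₁ sin(πx/1.426) e^{-λ₁t} with decay rate λ₁ ≈ 6.219.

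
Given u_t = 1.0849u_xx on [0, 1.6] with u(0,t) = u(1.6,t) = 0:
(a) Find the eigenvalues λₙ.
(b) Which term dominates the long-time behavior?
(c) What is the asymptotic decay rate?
Eigenvalues: λₙ = 1.0849n²π²/1.6².
First three modes:
  n=1: λ₁ = 1.0849π²/1.6² ≈ 4.183
  n=2: λ₂ = 4.3396π²/1.6² ≈ 16.731 (4× faster decay)
  n=3: λ₃ = 9.7641π²/1.6² ≈ 37.644 (9× faster decay)
As t → ∞, higher modes decay exponentially faster. The n=1 mode dominates: u ~ c₁ sin(πx/1.6) e^{-λ₁t}.
Decay rate: λ₁ = 1.0849π²/1.6² ≈ 4.183.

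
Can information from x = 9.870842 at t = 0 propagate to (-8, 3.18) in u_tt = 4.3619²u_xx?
No. The domain of dependence is [-21.870842, 5.870842], and 9.870842 is outside this interval.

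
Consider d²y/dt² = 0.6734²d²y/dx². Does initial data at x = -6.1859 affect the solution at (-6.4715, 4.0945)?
Yes. The domain of dependence is [-9.2287363, -3.7142637], and -6.1859 ∈ [-9.2287363, -3.7142637].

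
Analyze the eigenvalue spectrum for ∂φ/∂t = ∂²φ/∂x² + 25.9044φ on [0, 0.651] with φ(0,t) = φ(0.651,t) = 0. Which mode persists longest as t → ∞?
Eigenvalues: λₙ = n²π²/0.651² - 25.9044.
First three modes:
  n=1: λ₁ = π²/0.651² - 25.9044 ≈ -2.616
  n=2: λ₂ = 4π²/0.651² - 25.9044 ≈ 67.249
  n=3: λ₃ = 9π²/0.651² - 25.9044 ≈ 183.69
Since π²/0.651² ≈ 23.288 < 25.9044, λ₁ < 0.
The n=1 mode grows fastest (−λₙ is largest for n=1) → dominates.
Asymptotic: φ ~ c₁ sin(πx/0.651) e^{2.616t} (exponential growth at rate −λ₁ ≈ 2.616).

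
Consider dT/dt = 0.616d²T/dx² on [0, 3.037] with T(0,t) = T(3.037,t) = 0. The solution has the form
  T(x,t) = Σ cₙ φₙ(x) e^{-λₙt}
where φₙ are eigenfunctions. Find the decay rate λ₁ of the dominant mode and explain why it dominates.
Eigenvalues: λₙ = 0.616n²π²/3.037².
First three modes:
  n=1: λ₁ = 0.616π²/3.037² ≈ 0.659
  n=2: λ₂ = 2.464π²/3.037² ≈ 2.637 (4× faster decay)
  n=3: λ₃ = 5.544π²/3.037² ≈ 5.932 (9× faster decay)
As t → ∞, higher modes decay exponentially faster. The n=1 mode dominates: T ~ c₁ sin(πx/3.037) e^{-λ₁t}.
Decay rate: λ₁ = 0.616π²/3.037² ≈ 0.659.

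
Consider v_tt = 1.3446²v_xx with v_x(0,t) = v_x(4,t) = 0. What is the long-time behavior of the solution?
As t → ∞, v oscillates about a mean that drifts linearly in t (generically unbounded; no decay). There is no damping, so the nonconstant modes persist as standing waves (energy conserved, no decay). But with Neumann conditions at both ends the constant mode has eigenvalue 0: the spatial mean M(t) of v satisfies M'' = 0, so M(t) = M(0) + M'(0)·t. Unless the initial velocity has zero mean (∫v_t(x,0)dx = 0), the solution grows linearly in t (unbounded, though not exponentially); if it does have zero mean, the solution stays bounded and simply oscillates.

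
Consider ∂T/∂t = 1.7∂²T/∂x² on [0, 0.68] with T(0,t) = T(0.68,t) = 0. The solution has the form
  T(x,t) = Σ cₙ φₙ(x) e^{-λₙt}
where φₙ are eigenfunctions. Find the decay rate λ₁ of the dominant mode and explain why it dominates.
Eigenvalues: λₙ = 1.7n²π²/0.68².
First three modes:
  n=1: λ₁ = 1.7π²/0.68² ≈ 36.285
  n=2: λ₂ = 6.8π²/0.68² ≈ 145.141 (4× faster decay)
  n=3: λ₃ = 15.3π²/0.68² ≈ 326.568 (9× faster decay)
As t → ∞, higher modes decay exponentially faster. The n=1 mode dominates: T ~ c₁ sin(πx/0.68) e^{-λ₁t}.
Decay rate: λ₁ = 1.7π²/0.68² ≈ 36.285.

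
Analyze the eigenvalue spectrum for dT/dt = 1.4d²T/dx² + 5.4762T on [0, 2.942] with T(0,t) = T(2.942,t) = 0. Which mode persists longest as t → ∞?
Eigenvalues: λₙ = 1.4n²π²/2.942² - 5.4762.
First three modes:
  n=1: λ₁ = 1.4π²/2.942² - 5.4762 ≈ -3.88
  n=2: λ₂ = 5.6π²/2.942² - 5.4762 ≈ 0.909
  n=3: λ₃ = 12.6π²/2.942² - 5.4762 ≈ 8.891
Since 1.4π²/2.942² ≈ 1.596 < 5.4762, λ₁ < 0.
The n=1 mode grows fastest (−λₙ is largest for n=1) → dominates.
Asymptotic: T ~ c₁ sin(πx/2.942) e^{3.88t} (exponential growth at rate −λ₁ ≈ 3.88).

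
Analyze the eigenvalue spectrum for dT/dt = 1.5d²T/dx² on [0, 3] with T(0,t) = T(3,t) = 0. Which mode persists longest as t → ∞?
Eigenvalues: λₙ = 1.5n²π²/3².
First three modes:
  n=1: λ₁ = 1.5π²/3² ≈ 1.645
  n=2: λ₂ = 6π²/3² ≈ 6.58 (4× faster decay)
  n=3: λ₃ = 13.5π²/3² ≈ 14.804 (9× faster decay)
As t → ∞, higher modes decay exponentially faster. The n=1 mode dominates: T ~ c₁ sin(πx/3) e^{-λ₁t}.
Decay rate: λ₁ = 1.5π²/3² ≈ 1.645.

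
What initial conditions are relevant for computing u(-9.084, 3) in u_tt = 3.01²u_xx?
Domain of dependence: [-18.114, -0.054]. Signals travel at speed 3.01, so data within |x - -9.084| ≤ 3.01·3 = 9.03 can reach the point.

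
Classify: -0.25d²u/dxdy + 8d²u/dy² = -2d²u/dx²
Rewriting in standard form: 2d²u/dx² - 0.25d²u/dxdy + 8d²u/dy² = 0. Elliptic (discriminant = -63.9375).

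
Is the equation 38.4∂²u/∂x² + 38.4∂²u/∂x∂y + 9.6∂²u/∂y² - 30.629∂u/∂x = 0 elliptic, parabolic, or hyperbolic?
Computing B² - 4AC with A = 38.4, B = 38.4, C = 9.6: discriminant = 0 (zero). Answer: parabolic.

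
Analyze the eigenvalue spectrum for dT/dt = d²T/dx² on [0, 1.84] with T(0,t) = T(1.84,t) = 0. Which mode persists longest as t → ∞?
Eigenvalues: λₙ = n²π²/1.84².
First three modes:
  n=1: λ₁ = π²/1.84² ≈ 2.915
  n=2: λ₂ = 4π²/1.84² ≈ 11.661 (4× faster decay)
  n=3: λ₃ = 9π²/1.84² ≈ 26.237 (9× faster decay)
As t → ∞, higher modes decay exponentially faster. The n=1 mode dominates: T ~ c₁ sin(πx/1.84) e^{-λ₁t}.
Decay rate: λ₁ = π²/1.84² ≈ 2.915.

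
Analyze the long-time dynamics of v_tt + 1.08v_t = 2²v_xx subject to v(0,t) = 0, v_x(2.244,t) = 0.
Long-time behavior: v → 0. Damping (γ=1.08) dissipates energy; oscillations decay exponentially.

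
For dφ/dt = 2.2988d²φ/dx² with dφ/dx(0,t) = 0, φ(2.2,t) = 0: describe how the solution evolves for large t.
φ → 0. Heat escapes through the Dirichlet boundary.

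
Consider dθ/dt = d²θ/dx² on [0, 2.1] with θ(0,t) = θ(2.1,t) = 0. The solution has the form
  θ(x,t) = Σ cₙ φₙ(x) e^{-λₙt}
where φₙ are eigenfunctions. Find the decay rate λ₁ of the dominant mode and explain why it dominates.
Eigenvalues: λₙ = n²π²/2.1².
First three modes:
  n=1: λ₁ = π²/2.1² ≈ 2.238
  n=2: λ₂ = 4π²/2.1² ≈ 8.952 (4× faster decay)
  n=3: λ₃ = 9π²/2.1² ≈ 20.142 (9× faster decay)
As t → ∞, higher modes decay exponentially faster. The n=1 mode dominates: θ ~ c₁ sin(πx/2.1) e^{-λ₁t}.
Decay rate: λ₁ = π²/2.1² ≈ 2.238.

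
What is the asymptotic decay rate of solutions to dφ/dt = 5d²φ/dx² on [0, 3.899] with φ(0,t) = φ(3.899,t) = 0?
Eigenvalues: λₙ = 5n²π²/3.899².
First three modes:
  n=1: λ₁ = 5π²/3.899² ≈ 3.246
  n=2: λ₂ = 20π²/3.899² ≈ 12.984 (4× faster decay)
  n=3: λ₃ = 45π²/3.899² ≈ 29.215 (9× faster decay)
As t → ∞, higher modes decay exponentially faster. The n=1 mode dominates: φ ~ c₁ sin(πx/3.899) e^{-λ₁t}.
Decay rate: λ₁ = 5π²/3.899² ≈ 3.246.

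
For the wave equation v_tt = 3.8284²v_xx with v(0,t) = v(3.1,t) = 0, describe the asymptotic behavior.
v oscillates (no decay). Energy is conserved; the solution oscillates indefinitely as standing waves.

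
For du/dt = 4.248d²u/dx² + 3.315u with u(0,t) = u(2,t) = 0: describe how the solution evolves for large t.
u → 0. Diffusion dominates reaction (r=3.315 < κπ²/L²≈10.48); solution decays.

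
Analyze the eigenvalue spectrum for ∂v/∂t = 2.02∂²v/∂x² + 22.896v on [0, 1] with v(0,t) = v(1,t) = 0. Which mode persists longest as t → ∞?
Eigenvalues: λₙ = 2.02n²π²/1² - 22.896.
First three modes:
  n=1: λ₁ = 2.02π² - 22.896 ≈ -2.959
  n=2: λ₂ = 8.08π² - 22.896 ≈ 56.85
  n=3: λ₃ = 18.18π² - 22.896 ≈ 156.533
Since 2.02π² ≈ 19.937 < 22.896, λ₁ < 0.
The n=1 mode grows fastest (−λₙ is largest for n=1) → dominates.
Asymptotic: v ~ c₁ sin(πx/1) e^{2.959t} (exponential growth at rate −λ₁ ≈ 2.959).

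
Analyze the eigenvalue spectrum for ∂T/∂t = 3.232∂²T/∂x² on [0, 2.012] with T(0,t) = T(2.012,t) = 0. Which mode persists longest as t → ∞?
Eigenvalues: λₙ = 3.232n²π²/2.012².
First three modes:
  n=1: λ₁ = 3.232π²/2.012² ≈ 7.88
  n=2: λ₂ = 12.928π²/2.012² ≈ 31.519 (4× faster decay)
  n=3: λ₃ = 29.088π²/2.012² ≈ 70.918 (9× faster decay)
As t → ∞, higher modes decay exponentially faster. The n=1 mode dominates: T ~ c₁ sin(πx/2.012) e^{-λ₁t}.
Decay rate: λ₁ = 3.232π²/2.012² ≈ 7.88.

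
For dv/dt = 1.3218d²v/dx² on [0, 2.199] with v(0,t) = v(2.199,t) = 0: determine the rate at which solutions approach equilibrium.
Eigenvalues: λₙ = 1.3218n²π²/2.199².
First three modes:
  n=1: λ₁ = 1.3218π²/2.199² ≈ 2.698
  n=2: λ₂ = 5.2872π²/2.199² ≈ 10.791 (4× faster decay)
  n=3: λ₃ = 11.8962π²/2.199² ≈ 24.28 (9× faster decay)
As t → ∞, higher modes decay exponentially faster. The n=1 mode dominates: v ~ c₁ sin(πx/2.199) e^{-λ₁t}.
Decay rate: λ₁ = 1.3218π²/2.199² ≈ 2.698.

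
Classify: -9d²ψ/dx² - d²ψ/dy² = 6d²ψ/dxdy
Rewriting in standard form: -9d²ψ/dx² - 6d²ψ/dxdy - d²ψ/dy² = 0. Parabolic (discriminant = 0).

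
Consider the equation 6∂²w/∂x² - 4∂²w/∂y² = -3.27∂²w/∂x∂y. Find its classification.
Rewriting in standard form: 6∂²w/∂x² + 3.27∂²w/∂x∂y - 4∂²w/∂y² = 0. Hyperbolic. (A = 6, B = 3.27, C = -4 gives B² - 4AC = 106.6929.)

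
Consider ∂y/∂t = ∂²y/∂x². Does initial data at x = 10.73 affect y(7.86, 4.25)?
Yes, for any finite x. The heat equation has infinite propagation speed, so all initial data affects all points at any t > 0.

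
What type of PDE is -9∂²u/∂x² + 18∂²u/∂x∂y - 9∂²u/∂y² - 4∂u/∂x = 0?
With A = -9, B = 18, C = -9, the discriminant is 0. This is a parabolic PDE.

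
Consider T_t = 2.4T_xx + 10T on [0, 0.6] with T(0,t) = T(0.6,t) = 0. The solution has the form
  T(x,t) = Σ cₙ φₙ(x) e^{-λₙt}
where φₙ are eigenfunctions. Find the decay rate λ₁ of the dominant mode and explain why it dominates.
Eigenvalues: λₙ = 2.4n²π²/0.6² - 10.
First three modes:
  n=1: λ₁ = 2.4π²/0.6² - 10 ≈ 55.797
  n=2: λ₂ = 9.6π²/0.6² - 10 ≈ 253.189
  n=3: λ₃ = 21.6π²/0.6² - 10 ≈ 582.176
Since 2.4π²/0.6² ≈ 65.797 > 10, all λₙ > 0.
The n=1 mode decays slowest → dominates as t → ∞.
Asymptotic: T ~ c₁ sin(πx/0.6) e^{-λ₁t} with decay rate λ₁ ≈ 55.797.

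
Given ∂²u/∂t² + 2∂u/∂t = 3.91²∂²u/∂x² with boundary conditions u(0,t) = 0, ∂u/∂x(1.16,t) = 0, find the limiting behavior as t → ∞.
u → 0. Damping (γ=2) dissipates energy; oscillations decay exponentially.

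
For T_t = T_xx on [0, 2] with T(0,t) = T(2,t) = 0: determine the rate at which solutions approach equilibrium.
Eigenvalues: λₙ = n²π²/2².
First three modes:
  n=1: λ₁ = π²/2² ≈ 2.467
  n=2: λ₂ = 4π²/2² ≈ 9.87 (4× faster decay)
  n=3: λ₃ = 9π²/2² ≈ 22.207 (9× faster decay)
As t → ∞, higher modes decay exponentially faster. The n=1 mode dominates: T ~ c₁ sin(πx/2) e^{-λ₁t}.
Decay rate: λ₁ = π²/2² ≈ 2.467.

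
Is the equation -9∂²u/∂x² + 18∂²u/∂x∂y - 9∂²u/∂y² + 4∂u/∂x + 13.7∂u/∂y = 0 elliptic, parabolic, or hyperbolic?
Computing B² - 4AC with A = -9, B = 18, C = -9: discriminant = 0 (zero). Answer: parabolic.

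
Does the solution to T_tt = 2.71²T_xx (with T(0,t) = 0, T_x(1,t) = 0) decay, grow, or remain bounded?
T oscillates (no decay). Energy is conserved; the solution oscillates indefinitely as standing waves.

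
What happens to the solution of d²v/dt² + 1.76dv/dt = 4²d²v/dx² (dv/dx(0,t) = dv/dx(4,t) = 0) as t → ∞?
v → constant (steady state). Damping (γ=1.76) dissipates the nonconstant modes; with Neumann BCs the spatial average obeys M''+γM'=0 and tends to a finite limit.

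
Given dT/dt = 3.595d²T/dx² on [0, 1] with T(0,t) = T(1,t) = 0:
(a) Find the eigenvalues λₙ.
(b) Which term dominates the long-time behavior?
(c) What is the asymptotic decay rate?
Eigenvalues: λₙ = 3.595n²π².
First three modes:
  n=1: λ₁ = 3.595π² ≈ 35.481
  n=2: λ₂ = 14.38π² ≈ 141.925 (4× faster decay)
  n=3: λ₃ = 32.355π² ≈ 319.331 (9× faster decay)
As t → ∞, higher modes decay exponentially faster. The n=1 mode dominates: T ~ c₁ sin(πx) e^{-λ₁t}.
Decay rate: λ₁ = 3.595π² ≈ 35.481.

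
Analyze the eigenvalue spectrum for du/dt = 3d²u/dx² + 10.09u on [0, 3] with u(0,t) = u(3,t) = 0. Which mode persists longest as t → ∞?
Eigenvalues: λₙ = 3n²π²/3² - 10.09.
First three modes:
  n=1: λ₁ = 3π²/3² - 10.09 ≈ -6.8
  n=2: λ₂ = 12π²/3² - 10.09 ≈ 3.069
  n=3: λ₃ = 27π²/3² - 10.09 ≈ 19.519
Since 3π²/3² ≈ 3.29 < 10.09, λ₁ < 0.
The n=1 mode grows fastest (−λₙ is largest for n=1) → dominates.
Asymptotic: u ~ c₁ sin(πx/3) e^{6.8t} (exponential growth at rate −λ₁ ≈ 6.8).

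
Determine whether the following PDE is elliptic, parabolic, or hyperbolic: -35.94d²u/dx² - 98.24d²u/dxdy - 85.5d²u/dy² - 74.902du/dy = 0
Coefficients: A = -35.94, B = -98.24, C = -85.5. B² - 4AC = -2640.3824, which is negative, so the equation is elliptic.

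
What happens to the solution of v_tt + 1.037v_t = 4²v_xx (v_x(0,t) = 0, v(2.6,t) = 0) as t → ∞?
v → 0. Damping (γ=1.037) dissipates energy; oscillations decay exponentially.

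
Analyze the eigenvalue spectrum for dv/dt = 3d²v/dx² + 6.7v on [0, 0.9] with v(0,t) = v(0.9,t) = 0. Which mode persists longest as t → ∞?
Eigenvalues: λₙ = 3n²π²/0.9² - 6.7.
First three modes:
  n=1: λ₁ = 3π²/0.9² - 6.7 ≈ 29.854
  n=2: λ₂ = 12π²/0.9² - 6.7 ≈ 139.516
  n=3: λ₃ = 27π²/0.9² - 6.7 ≈ 322.287
Since 3π²/0.9² ≈ 36.554 > 6.7, all λₙ > 0.
The n=1 mode decays slowest → dominates as t → ∞.
Asymptotic: v ~ c₁ sin(πx/0.9) e^{-λ₁t} with decay rate λ₁ ≈ 29.854.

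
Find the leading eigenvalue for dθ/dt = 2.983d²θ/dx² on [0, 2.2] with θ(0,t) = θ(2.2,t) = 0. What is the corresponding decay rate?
Eigenvalues: λₙ = 2.983n²π²/2.2².
First three modes:
  n=1: λ₁ = 2.983π²/2.2² ≈ 6.083
  n=2: λ₂ = 11.932π²/2.2² ≈ 24.331 (4× faster decay)
  n=3: λ₃ = 26.847π²/2.2² ≈ 54.746 (9× faster decay)
As t → ∞, higher modes decay exponentially faster. The n=1 mode dominates: θ ~ c₁ sin(πx/2.2) e^{-λ₁t}.
Decay rate: λ₁ = 2.983π²/2.2² ≈ 6.083.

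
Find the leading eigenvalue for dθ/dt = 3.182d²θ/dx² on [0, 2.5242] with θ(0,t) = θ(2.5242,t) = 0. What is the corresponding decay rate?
Eigenvalues: λₙ = 3.182n²π²/2.5242².
First three modes:
  n=1: λ₁ = 3.182π²/2.5242² ≈ 4.929
  n=2: λ₂ = 12.728π²/2.5242² ≈ 19.716 (4× faster decay)
  n=3: λ₃ = 28.638π²/2.5242² ≈ 44.36 (9× faster decay)
As t → ∞, higher modes decay exponentially faster. The n=1 mode dominates: θ ~ c₁ sin(πx/2.5242) e^{-λ₁t}.
Decay rate: λ₁ = 3.182π²/2.5242² ≈ 4.929.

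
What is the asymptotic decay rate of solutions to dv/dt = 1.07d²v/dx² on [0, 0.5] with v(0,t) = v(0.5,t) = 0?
Eigenvalues: λₙ = 1.07n²π²/0.5².
First three modes:
  n=1: λ₁ = 1.07π²/0.5² ≈ 42.242
  n=2: λ₂ = 4.28π²/0.5² ≈ 168.968 (4× faster decay)
  n=3: λ₃ = 9.63π²/0.5² ≈ 380.177 (9× faster decay)
As t → ∞, higher modes decay exponentially faster. The n=1 mode dominates: v ~ c₁ sin(πx/0.5) e^{-λ₁t}.
Decay rate: λ₁ = 1.07π²/0.5² ≈ 42.242.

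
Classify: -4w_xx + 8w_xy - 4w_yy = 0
Parabolic (discriminant = 0).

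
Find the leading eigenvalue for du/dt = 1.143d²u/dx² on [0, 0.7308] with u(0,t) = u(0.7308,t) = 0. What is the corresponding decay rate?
Eigenvalues: λₙ = 1.143n²π²/0.7308².
First three modes:
  n=1: λ₁ = 1.143π²/0.7308² ≈ 21.123
  n=2: λ₂ = 4.572π²/0.7308² ≈ 84.491 (4× faster decay)
  n=3: λ₃ = 10.287π²/0.7308² ≈ 190.104 (9× faster decay)
As t → ∞, higher modes decay exponentially faster. The n=1 mode dominates: u ~ c₁ sin(πx/0.7308) e^{-λ₁t}.
Decay rate: λ₁ = 1.143π²/0.7308² ≈ 21.123.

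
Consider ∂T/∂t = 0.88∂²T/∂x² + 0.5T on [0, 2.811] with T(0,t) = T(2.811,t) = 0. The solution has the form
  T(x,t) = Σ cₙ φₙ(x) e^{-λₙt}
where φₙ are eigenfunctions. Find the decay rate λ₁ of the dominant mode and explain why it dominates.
Eigenvalues: λₙ = 0.88n²π²/2.811² - 0.5.
First three modes:
  n=1: λ₁ = 0.88π²/2.811² - 0.5 ≈ 0.599
  n=2: λ₂ = 3.52π²/2.811² - 0.5 ≈ 3.897
  n=3: λ₃ = 7.92π²/2.811² - 0.5 ≈ 9.392
Since 0.88π²/2.811² ≈ 1.099 > 0.5, all λₙ > 0.
The n=1 mode decays slowest → dominates as t → ∞.
Asymptotic: T ~ c₁ sin(πx/2.811) e^{-λ₁t} with decay rate λ₁ ≈ 0.599.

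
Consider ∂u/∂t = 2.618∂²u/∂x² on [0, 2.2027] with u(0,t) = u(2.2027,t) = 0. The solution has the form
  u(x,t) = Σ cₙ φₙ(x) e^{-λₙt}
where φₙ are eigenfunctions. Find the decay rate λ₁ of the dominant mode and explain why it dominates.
Eigenvalues: λₙ = 2.618n²π²/2.2027².
First three modes:
  n=1: λ₁ = 2.618π²/2.2027² ≈ 5.325
  n=2: λ₂ = 10.472π²/2.2027² ≈ 21.302 (4× faster decay)
  n=3: λ₃ = 23.562π²/2.2027² ≈ 47.929 (9× faster decay)
As t → ∞, higher modes decay exponentially faster. The n=1 mode dominates: u ~ c₁ sin(πx/2.2027) e^{-λ₁t}.
Decay rate: λ₁ = 2.618π²/2.2027² ≈ 5.325.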